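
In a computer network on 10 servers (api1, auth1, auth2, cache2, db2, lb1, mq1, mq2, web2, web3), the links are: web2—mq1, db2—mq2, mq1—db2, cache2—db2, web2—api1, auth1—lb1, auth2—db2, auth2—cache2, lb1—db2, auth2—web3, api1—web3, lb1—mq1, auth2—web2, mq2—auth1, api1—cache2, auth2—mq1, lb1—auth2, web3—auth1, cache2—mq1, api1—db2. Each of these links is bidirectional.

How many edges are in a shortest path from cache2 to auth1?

Distance 0: cache2.
Distance 1: api1, auth2, db2, mq1.
Distance 2: lb1, mq2, web2, web3.
Distance 3: auth1 — contains auth1.

3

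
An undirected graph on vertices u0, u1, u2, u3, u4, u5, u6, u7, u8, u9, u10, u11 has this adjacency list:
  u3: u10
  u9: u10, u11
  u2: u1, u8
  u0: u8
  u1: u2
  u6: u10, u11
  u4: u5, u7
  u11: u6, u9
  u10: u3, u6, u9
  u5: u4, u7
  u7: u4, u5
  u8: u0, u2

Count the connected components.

3

From u0: component {u0, u1, u2, u8}.
From u3: component {u3, u6, u9, u10, u11}.
From u4: component {u4, u5, u7}.
That's 3 components.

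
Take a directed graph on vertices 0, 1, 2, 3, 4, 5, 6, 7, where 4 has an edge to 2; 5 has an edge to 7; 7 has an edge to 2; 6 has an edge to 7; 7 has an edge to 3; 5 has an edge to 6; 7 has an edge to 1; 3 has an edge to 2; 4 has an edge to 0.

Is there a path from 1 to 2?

1 has no outgoing edges, so nothing is reachable from it.

No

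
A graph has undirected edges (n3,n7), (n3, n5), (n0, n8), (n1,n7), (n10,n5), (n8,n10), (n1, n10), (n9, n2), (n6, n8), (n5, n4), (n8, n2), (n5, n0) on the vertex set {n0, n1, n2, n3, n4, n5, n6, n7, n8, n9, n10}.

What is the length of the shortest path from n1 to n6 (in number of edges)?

3

Distance 0: n1.
Distance 1: n7, n10.
Distance 2: n3, n5, n8.
Distance 3: n0, n2, n4, n6 — contains n6.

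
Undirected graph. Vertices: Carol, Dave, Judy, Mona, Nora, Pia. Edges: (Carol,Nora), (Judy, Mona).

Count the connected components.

From Carol: component {Carol, Nora}.
From Dave: component {Dave}.
From Judy: component {Judy, Mona}.
From Pia: component {Pia}.
That's 4 components.

4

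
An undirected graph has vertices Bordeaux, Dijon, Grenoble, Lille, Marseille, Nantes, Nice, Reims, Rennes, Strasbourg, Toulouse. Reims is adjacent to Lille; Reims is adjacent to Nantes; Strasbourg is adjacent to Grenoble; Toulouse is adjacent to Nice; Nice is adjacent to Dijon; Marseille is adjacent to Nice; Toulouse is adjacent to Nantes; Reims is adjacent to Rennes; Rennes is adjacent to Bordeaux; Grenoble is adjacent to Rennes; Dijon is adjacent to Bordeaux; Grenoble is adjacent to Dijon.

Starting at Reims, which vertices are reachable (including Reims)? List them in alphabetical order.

Start at Reims.
Its neighbours: Lille, Nantes, Rennes.
Then their neighbours: Bordeaux, Grenoble, Toulouse.
Then next layer: Dijon, Nice, Strasbourg.
Then next layer: Marseille.
Every vertex is now reached.

Bordeaux, Dijon, Grenoble, Lille, Marseille, Nantes, Nice, Reims, Rennes, Strasbourg, Toulouse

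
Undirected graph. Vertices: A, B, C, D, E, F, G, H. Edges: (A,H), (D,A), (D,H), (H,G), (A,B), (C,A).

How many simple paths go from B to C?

1

B–A–C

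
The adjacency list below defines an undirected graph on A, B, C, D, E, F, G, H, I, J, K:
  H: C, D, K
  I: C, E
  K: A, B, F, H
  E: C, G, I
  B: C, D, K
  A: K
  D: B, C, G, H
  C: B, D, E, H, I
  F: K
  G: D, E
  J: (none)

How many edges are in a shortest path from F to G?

Distance 0: F.
Distance 1: K.
Distance 2: A, B, H.
Distance 3: C, D.
Distance 4: E, G, I — contains G.

4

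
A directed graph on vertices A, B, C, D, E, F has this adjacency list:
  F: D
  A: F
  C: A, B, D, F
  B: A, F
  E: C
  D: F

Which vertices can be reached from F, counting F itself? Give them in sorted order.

Start at F.
Its neighbours: D.
Nothing further is reachable.

D, F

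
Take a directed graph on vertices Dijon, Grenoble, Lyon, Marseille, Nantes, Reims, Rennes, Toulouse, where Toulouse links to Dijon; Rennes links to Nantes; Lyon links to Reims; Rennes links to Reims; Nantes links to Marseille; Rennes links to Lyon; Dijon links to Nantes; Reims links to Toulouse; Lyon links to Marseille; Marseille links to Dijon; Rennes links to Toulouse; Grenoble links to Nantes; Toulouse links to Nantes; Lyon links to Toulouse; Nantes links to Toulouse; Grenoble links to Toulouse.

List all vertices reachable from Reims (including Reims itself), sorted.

Dijon, Marseille, Nantes, Reims, Toulouse

Start at Reims.
Its neighbours: Toulouse.
Then their neighbours: Dijon, Nantes.
Then next layer: Marseille.
Nothing further is reachable.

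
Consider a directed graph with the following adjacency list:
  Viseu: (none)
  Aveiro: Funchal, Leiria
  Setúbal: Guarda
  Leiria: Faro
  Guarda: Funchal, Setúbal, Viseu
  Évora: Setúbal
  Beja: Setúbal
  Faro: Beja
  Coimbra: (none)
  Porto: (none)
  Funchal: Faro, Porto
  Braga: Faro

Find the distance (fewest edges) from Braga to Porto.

6

Distance 0: Braga.
Distance 1: Faro.
Distance 2: Beja.
Distance 3: Setúbal.
Distance 4: Guarda.
Distance 5: Funchal, Viseu.
Distance 6: Porto — contains Porto.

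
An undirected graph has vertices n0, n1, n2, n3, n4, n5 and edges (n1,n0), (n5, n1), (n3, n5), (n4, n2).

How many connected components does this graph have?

From n0: component {n0, n1, n3, n5}.
From n2: component {n2, n4}.
That's 2 components.

2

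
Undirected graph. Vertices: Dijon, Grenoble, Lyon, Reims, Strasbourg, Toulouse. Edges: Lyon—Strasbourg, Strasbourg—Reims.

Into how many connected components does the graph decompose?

4

From Dijon: component {Dijon}.
From Grenoble: component {Grenoble}.
From Lyon: component {Lyon, Reims, Strasbourg}.
From Toulouse: component {Toulouse}.
That's 4 components.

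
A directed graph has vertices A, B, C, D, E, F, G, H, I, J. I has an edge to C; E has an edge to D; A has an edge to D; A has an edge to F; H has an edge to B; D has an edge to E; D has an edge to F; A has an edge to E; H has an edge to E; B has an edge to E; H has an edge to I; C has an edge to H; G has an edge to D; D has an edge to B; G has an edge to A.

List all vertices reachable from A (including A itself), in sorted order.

Start at A.
Its neighbours: D, E, F.
Then their neighbours: B.
Nothing further is reachable.

A, B, D, E, F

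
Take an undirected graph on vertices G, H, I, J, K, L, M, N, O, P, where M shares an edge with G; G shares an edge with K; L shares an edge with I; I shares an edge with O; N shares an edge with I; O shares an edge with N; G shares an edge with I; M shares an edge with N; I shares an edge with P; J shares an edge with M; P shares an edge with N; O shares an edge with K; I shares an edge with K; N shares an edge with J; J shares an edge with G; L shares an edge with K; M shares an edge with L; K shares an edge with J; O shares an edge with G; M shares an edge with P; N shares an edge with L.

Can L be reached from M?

Explore from M.
Distance 1: reach G, J, L, N, P.
Found L.

Yes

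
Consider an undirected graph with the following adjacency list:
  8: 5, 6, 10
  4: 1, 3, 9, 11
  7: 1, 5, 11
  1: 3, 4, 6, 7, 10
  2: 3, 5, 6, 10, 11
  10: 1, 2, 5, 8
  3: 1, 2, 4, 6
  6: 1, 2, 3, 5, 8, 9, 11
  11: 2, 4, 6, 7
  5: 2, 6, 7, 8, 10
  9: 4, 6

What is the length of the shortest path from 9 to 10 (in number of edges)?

3

Distance 0: 9.
Distance 1: 4, 6.
Distance 2: 1, 2, 3, 5, 8, 11.
Distance 3: 7, 10 — contains 10.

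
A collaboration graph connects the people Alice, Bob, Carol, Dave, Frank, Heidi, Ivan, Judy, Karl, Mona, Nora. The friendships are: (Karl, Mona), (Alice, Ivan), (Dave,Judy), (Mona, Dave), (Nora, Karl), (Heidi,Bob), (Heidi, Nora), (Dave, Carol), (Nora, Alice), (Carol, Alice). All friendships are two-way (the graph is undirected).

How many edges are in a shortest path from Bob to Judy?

6

Distance 0: Bob.
Distance 1: Heidi.
Distance 2: Nora.
Distance 3: Alice, Karl.
Distance 4: Carol, Ivan, Mona.
Distance 5: Dave.
Distance 6: Judy — contains Judy.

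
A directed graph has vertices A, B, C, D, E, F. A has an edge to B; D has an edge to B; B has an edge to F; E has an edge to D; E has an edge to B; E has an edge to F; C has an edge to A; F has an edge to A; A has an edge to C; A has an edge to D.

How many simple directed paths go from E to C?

3

E→B→F→A→C
E→D→B→F→A→C
E→F→A→C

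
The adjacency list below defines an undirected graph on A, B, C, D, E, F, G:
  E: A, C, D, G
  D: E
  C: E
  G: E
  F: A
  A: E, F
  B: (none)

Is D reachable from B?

No

B has no edges, so nothing is reachable from it.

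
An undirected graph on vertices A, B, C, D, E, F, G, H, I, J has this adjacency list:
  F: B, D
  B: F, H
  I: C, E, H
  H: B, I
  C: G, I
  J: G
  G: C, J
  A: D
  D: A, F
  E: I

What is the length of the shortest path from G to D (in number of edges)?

Distance 0: G.
Distance 1: C, J.
Distance 2: I.
Distance 3: E, H.
Distance 4: B.
Distance 5: F.
Distance 6: D — contains D.

6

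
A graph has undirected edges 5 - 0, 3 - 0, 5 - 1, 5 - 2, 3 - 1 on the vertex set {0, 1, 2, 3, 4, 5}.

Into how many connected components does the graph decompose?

2

From 0: component {0, 1, 2, 3, 5}.
From 4: component {4}.
That's 2 components.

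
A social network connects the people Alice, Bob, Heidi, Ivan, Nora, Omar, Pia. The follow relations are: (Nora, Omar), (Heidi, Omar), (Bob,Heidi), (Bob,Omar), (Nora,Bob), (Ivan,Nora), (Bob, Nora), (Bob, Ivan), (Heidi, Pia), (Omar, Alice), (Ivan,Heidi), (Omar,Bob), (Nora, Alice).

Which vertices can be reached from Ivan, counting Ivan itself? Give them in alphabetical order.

Start at Ivan.
Its neighbours: Heidi, Nora.
Then their neighbours: Alice, Bob, Omar, Pia.
Every vertex is now reached.

Alice, Bob, Heidi, Ivan, Nora, Omar, Pia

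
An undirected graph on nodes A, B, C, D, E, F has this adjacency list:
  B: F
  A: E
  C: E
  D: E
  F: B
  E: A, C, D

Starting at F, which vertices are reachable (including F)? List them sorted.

B, F

Start at F.
Its neighbours: B.
Nothing further is reachable.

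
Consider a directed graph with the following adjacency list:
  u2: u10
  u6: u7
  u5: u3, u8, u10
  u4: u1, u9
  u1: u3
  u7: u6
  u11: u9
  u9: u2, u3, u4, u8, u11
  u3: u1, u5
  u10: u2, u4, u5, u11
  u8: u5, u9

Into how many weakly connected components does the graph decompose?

2

From u1: component {u1, u2, u3, u4, u5, u8, u9, u10, u11}.
From u6: component {u6, u7}.
That's 2 components.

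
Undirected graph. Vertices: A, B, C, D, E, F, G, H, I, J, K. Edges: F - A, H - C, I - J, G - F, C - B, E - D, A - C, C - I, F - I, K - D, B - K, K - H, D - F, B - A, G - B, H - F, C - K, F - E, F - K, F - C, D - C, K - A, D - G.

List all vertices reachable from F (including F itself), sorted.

A, B, C, D, E, F, G, H, I, J, K

Start at F.
Its neighbours: A, C, D, E, G, H, I, K.
Then their neighbours: B, J.
Every vertex is now reached.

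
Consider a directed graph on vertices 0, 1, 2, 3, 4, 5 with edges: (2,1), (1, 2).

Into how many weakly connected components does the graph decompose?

5

From 0: component {0}.
From 1: component {1, 2}.
From 3: component {3}.
From 4: component {4}.
From 5: component {5}.
That's 5 components.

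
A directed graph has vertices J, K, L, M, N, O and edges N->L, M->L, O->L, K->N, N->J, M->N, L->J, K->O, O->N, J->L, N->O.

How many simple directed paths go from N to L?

N→J→L
N→L
N→O→L

3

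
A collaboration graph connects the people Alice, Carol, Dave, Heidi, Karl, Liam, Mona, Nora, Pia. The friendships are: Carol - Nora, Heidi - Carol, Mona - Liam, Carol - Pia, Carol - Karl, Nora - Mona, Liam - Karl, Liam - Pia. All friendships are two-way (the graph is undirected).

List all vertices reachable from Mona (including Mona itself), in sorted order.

Carol, Heidi, Karl, Liam, Mona, Nora, Pia

Start at Mona.
Its neighbours: Liam, Nora.
Then their neighbours: Carol, Karl, Pia.
Then next layer: Heidi.
Nothing further is reachable.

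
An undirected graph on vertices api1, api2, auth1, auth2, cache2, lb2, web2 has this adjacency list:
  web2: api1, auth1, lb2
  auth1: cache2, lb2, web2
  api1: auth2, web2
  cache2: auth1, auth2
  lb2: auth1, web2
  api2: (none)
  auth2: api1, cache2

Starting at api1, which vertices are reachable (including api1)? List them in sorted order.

api1, auth1, auth2, cache2, lb2, web2

Start at api1.
Its neighbours: auth2, web2.
Then their neighbours: auth1, cache2, lb2.
Nothing further is reachable.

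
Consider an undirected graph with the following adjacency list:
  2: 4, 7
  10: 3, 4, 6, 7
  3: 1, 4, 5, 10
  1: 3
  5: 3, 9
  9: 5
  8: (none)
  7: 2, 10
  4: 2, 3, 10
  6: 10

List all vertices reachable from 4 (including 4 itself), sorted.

Start at 4.
Its neighbours: 2, 3, 10.
Then their neighbours: 1, 5, 6, 7.
Then next layer: 9.
Nothing further is reachable.

1, 2, 3, 4, 5, 6, 7, 9, 10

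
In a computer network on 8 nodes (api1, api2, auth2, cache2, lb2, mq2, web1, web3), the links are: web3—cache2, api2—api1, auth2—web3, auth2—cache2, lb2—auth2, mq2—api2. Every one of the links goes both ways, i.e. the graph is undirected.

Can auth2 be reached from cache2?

Explore from cache2.
Distance 1: reach auth2, web3.
Found auth2.

Yes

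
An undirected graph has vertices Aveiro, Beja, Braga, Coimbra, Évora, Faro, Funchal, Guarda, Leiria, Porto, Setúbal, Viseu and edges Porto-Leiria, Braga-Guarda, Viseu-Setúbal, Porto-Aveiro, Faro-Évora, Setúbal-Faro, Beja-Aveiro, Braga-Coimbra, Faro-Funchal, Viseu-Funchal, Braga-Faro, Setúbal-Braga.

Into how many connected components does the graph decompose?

From Aveiro: component {Aveiro, Beja, Leiria, Porto}.
From Braga: component {Braga, Coimbra, Évora, Faro, Funchal, Guarda, Setúbal, Viseu}.
That's 2 components.

2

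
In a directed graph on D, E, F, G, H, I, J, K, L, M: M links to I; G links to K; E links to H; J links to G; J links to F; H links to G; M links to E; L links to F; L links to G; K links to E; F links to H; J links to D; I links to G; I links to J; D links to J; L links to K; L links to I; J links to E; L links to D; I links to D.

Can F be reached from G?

No

Explore from G.
Distance 1: reach K.
Distance 2: reach E.
Distance 3: reach H.
The search from G is exhausted; no directed path reaches F.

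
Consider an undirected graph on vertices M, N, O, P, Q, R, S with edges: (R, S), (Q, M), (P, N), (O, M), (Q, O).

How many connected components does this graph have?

3

From M: component {M, O, Q}.
From N: component {N, P}.
From R: component {R, S}.
That's 3 components.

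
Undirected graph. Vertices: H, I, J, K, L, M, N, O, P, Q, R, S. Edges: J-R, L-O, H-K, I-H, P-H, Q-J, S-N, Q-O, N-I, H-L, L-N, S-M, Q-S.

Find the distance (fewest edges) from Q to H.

Distance 0: Q.
Distance 1: J, O, S.
Distance 2: L, M, N, R.
Distance 3: H, I — contains H.

3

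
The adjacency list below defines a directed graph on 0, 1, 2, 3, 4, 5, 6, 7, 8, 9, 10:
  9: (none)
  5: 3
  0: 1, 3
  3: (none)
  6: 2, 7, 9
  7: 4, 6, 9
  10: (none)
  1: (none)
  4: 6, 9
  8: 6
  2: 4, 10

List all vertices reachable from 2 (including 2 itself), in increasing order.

2, 4, 6, 7, 9, 10

Start at 2.
Its neighbours: 4, 10.
Then their neighbours: 6, 9.
Then next layer: 7.
Nothing further is reachable.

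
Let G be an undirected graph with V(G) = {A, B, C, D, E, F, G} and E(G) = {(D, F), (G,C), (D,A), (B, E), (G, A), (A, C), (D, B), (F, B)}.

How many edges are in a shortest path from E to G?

4

Distance 0: E.
Distance 1: B.
Distance 2: D, F.
Distance 3: A.
Distance 4: C, G — contains G.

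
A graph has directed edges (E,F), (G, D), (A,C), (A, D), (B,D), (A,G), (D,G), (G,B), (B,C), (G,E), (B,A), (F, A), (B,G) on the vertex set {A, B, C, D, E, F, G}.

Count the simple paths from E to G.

E→F→A→D→G
E→F→A→G

2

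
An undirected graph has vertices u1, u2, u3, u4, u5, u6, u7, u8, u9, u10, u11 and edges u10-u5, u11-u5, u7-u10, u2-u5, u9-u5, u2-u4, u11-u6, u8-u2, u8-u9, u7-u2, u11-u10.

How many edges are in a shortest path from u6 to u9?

Distance 0: u6.
Distance 1: u11.
Distance 2: u5, u10.
Distance 3: u2, u7, u9 — contains u9.

3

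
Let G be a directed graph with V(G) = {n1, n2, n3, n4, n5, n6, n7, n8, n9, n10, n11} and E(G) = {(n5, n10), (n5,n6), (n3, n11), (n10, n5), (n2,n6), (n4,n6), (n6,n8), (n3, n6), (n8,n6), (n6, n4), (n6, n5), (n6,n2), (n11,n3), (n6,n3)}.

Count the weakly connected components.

4

From n1: component {n1}.
From n2: component {n2, n3, n4, n5, n6, n8, n10, n11}.
From n7: component {n7}.
From n9: component {n9}.
That's 4 components.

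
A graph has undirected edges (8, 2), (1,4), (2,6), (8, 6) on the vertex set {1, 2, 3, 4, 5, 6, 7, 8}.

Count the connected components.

From 1: component {1, 4}.
From 2: component {2, 6, 8}.
From 3: component {3}.
From 5: component {5}.
From 7: component {7}.
That's 5 components.

5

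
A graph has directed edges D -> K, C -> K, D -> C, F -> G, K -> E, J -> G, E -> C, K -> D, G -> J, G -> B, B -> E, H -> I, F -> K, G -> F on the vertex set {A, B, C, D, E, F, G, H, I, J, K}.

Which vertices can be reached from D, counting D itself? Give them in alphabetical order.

Start at D.
Its neighbours: C, K.
Then their neighbours: E.
Nothing further is reachable.

C, D, E, K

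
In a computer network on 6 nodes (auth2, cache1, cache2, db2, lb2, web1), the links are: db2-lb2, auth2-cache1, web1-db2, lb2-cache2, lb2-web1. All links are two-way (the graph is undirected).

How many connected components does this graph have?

From auth2: component {auth2, cache1}.
From cache2: component {cache2, db2, lb2, web1}.
That's 2 components.

2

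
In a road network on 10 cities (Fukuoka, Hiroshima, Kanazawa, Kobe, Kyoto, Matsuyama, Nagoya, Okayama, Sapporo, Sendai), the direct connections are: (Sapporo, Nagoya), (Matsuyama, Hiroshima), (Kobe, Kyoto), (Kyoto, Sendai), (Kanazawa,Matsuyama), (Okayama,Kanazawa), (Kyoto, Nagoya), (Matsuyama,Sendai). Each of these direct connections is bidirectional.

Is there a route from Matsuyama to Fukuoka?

Explore from Matsuyama.
Distance 1: reach Hiroshima, Kanazawa, Sendai.
Distance 2: reach Kyoto, Okayama.
Distance 3: reach Kobe, Nagoya.
Distance 4: reach Sapporo.
The search is exhausted without reaching Fukuoka; it lies in a different component.

No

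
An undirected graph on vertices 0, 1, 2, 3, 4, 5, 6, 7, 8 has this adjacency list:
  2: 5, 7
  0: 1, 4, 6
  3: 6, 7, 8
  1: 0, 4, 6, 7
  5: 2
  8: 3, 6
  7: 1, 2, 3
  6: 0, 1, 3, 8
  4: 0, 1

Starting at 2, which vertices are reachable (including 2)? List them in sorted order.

Start at 2.
Its neighbours: 5, 7.
Then their neighbours: 1, 3.
Then next layer: 0, 4, 6, 8.
Every vertex is now reached.

0, 1, 2, 3, 4, 5, 6, 7, 8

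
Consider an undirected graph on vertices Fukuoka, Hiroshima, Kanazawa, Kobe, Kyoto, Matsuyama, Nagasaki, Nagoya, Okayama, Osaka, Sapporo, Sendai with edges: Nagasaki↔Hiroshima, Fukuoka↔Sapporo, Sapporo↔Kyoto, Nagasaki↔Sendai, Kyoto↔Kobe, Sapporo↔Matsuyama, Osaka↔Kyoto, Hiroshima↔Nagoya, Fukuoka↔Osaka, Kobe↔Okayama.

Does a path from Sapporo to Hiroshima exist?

Explore from Sapporo.
Distance 1: reach Fukuoka, Kyoto, Matsuyama.
Distance 2: reach Kobe, Osaka.
Distance 3: reach Okayama.
The search is exhausted without reaching Hiroshima; it lies in a different component.

No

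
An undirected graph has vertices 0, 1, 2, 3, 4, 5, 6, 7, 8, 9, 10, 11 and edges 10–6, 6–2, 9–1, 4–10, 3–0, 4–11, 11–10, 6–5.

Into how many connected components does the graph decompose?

5

From 0: component {0, 3}.
From 1: component {1, 9}.
From 2: component {2, 4, 5, 6, 10, 11}.
From 7: component {7}.
From 8: component {8}.
That's 5 components.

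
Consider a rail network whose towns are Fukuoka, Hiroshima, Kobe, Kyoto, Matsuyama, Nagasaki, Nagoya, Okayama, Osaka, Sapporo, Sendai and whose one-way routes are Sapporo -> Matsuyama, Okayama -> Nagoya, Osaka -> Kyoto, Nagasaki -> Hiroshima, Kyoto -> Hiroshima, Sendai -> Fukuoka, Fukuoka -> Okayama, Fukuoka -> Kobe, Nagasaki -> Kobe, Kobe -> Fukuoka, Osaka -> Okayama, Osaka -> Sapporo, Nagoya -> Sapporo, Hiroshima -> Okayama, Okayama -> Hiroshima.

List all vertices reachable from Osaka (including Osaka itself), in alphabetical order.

Hiroshima, Kyoto, Matsuyama, Nagoya, Okayama, Osaka, Sapporo

Start at Osaka.
Its neighbours: Kyoto, Okayama, Sapporo.
Then their neighbours: Hiroshima, Matsuyama, Nagoya.
Nothing further is reachable.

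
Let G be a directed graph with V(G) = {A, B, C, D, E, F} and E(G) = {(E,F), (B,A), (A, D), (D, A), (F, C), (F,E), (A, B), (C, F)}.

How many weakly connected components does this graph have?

2

From A: component {A, B, D}.
From C: component {C, E, F}.
That's 2 components.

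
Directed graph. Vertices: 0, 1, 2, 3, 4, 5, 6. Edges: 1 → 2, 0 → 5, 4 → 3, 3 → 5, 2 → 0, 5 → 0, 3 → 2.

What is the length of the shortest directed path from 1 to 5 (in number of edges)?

Distance 0: 1.
Distance 1: 2.
Distance 2: 0.
Distance 3: 5 — contains 5.

3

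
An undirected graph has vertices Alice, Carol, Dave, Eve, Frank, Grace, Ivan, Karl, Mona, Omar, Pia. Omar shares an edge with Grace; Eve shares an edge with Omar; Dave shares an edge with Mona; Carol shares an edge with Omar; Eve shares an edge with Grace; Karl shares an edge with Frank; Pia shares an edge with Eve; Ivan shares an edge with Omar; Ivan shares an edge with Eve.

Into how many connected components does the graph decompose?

4

From Alice: component {Alice}.
From Carol: component {Carol, Eve, Grace, Ivan, Omar, Pia}.
From Dave: component {Dave, Mona}.
From Frank: component {Frank, Karl}.
That's 4 components.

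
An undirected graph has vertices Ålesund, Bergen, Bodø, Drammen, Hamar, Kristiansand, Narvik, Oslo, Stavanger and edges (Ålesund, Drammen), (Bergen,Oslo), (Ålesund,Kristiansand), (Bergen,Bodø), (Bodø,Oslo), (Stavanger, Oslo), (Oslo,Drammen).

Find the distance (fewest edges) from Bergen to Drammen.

Distance 0: Bergen.
Distance 1: Bodø, Oslo.
Distance 2: Drammen, Stavanger — contains Drammen.

2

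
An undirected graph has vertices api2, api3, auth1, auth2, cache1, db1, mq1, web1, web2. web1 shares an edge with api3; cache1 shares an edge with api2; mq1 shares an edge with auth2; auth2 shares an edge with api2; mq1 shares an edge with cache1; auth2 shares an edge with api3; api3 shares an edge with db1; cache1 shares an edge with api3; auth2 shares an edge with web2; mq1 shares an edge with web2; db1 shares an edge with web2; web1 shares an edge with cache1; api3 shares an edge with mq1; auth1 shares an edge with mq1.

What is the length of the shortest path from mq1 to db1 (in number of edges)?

2

Distance 0: mq1.
Distance 1: api3, auth1, auth2, cache1, web2.
Distance 2: api2, db1, web1 — contains db1.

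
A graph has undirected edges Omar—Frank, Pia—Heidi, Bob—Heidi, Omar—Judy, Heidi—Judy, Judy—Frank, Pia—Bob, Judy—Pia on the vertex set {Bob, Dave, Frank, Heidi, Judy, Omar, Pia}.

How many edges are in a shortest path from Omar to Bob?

Distance 0: Omar.
Distance 1: Frank, Judy.
Distance 2: Heidi, Pia.
Distance 3: Bob — contains Bob.

3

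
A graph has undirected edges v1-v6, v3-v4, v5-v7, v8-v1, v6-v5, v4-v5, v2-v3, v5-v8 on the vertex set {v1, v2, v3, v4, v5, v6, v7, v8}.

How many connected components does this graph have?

1

From v1: component {v1, v2, v3, v4, v5, v6, v7, v8}.
That's 1 component.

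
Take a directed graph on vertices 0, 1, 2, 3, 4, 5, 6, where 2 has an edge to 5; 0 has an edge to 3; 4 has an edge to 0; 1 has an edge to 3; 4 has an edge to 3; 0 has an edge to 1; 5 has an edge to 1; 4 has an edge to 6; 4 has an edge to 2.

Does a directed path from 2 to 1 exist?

Explore from 2.
Distance 1: reach 5.
Distance 2: reach 1.
Found 1.

Yes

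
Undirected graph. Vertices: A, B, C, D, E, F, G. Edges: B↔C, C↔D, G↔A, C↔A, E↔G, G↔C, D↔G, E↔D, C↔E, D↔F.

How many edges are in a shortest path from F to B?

Distance 0: F.
Distance 1: D.
Distance 2: C, E, G.
Distance 3: A, B — contains B.

3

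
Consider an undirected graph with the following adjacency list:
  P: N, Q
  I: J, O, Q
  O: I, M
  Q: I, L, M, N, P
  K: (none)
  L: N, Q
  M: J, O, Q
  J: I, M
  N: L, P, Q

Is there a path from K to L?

No

K has no edges, so nothing is reachable from it.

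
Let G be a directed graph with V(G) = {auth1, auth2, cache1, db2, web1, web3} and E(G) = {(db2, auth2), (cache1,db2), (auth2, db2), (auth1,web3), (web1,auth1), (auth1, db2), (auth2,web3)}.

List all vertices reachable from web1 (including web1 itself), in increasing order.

auth1, auth2, db2, web1, web3

Start at web1.
Its neighbours: auth1.
Then their neighbours: db2, web3.
Then next layer: auth2.
Nothing further is reachable.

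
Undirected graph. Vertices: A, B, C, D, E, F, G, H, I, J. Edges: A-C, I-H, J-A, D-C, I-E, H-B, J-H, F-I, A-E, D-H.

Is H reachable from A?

Yes

Explore from A.
Distance 1: reach C, E, J.
Distance 2: reach D, H, I.
Found H.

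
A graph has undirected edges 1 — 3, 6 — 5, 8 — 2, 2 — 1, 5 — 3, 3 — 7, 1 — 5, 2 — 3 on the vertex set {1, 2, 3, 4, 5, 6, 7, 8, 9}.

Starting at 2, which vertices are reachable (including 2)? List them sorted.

1, 2, 3, 5, 6, 7, 8

Start at 2.
Its neighbours: 1, 3, 8.
Then their neighbours: 5, 7.
Then next layer: 6.
Nothing further is reachable.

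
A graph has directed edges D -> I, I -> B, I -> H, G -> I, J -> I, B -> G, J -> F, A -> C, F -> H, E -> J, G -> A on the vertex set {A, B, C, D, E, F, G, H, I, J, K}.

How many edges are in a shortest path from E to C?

6

Distance 0: E.
Distance 1: J.
Distance 2: F, I.
Distance 3: B, H.
Distance 4: G.
Distance 5: A.
Distance 6: C — contains C.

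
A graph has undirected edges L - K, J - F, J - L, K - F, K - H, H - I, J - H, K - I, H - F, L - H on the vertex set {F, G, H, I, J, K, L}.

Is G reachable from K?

Explore from K.
Distance 1: reach F, H, I, L.
Distance 2: reach J.
The search is exhausted without reaching G; it lies in a different component.

No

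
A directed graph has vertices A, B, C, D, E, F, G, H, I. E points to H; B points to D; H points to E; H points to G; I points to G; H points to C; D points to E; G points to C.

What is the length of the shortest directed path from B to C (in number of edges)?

Distance 0: B.
Distance 1: D.
Distance 2: E.
Distance 3: H.
Distance 4: C, G — contains C.

4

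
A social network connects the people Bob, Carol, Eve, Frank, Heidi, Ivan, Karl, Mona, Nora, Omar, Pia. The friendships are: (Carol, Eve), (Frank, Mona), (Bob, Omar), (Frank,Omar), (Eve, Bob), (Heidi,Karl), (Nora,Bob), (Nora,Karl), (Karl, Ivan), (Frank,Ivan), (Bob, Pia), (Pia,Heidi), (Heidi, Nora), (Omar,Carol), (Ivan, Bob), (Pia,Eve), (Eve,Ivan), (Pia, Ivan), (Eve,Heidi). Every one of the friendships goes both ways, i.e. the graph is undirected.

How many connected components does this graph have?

From Bob: component {Bob, Carol, Eve, Frank, Heidi, Ivan, Karl, Mona, Nora, Omar, Pia}.
That's 1 component.

1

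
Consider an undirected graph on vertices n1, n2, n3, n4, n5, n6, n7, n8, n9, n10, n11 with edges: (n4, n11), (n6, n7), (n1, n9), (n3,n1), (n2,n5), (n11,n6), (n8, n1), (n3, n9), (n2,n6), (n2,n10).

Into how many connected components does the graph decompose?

From n1: component {n1, n3, n8, n9}.
From n2: component {n2, n4, n5, n6, n7, n10, n11}.
That's 2 components.

2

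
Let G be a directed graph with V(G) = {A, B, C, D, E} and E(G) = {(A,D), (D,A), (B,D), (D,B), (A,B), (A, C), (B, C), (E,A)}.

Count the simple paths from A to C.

3

A→B→C
A→C
A→D→B→C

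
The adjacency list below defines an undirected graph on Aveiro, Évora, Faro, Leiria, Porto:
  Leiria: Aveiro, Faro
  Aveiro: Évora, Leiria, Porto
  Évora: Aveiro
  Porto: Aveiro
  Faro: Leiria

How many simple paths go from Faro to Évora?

1

Faro–Leiria–Aveiro–Évora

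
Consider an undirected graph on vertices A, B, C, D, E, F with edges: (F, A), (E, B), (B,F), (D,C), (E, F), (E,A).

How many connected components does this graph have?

From A: component {A, B, E, F}.
From C: component {C, D}.
That's 2 components.

2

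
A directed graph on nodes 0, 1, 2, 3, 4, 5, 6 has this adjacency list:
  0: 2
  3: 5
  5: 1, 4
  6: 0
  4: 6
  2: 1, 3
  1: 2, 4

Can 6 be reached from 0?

Explore from 0.
Distance 1: reach 2.
Distance 2: reach 1, 3.
Distance 3: reach 4, 5.
Distance 4: reach 6.
Found 6.

Yes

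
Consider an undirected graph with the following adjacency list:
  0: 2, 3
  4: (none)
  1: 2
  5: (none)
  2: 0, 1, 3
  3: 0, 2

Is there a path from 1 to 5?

No

Explore from 1.
Distance 1: reach 2.
Distance 2: reach 0, 3.
The search is exhausted without reaching 5; it lies in a different component.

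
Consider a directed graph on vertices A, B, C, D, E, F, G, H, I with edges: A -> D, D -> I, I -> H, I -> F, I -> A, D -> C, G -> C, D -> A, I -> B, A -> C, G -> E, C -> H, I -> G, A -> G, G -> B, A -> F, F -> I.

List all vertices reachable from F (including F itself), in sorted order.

Start at F.
Its neighbours: I.
Then their neighbours: A, B, G, H.
Then next layer: C, D, E.
Every vertex is now reached.

A, B, C, D, E, F, G, H, I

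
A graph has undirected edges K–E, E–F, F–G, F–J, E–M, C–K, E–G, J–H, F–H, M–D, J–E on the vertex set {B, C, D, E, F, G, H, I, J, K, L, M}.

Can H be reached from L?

L has no edges, so nothing is reachable from it.

No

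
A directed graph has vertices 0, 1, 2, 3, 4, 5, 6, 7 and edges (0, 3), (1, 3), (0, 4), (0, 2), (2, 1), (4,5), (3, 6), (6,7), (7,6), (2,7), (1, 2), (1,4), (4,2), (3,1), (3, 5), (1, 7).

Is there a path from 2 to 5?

Yes

Explore from 2.
Distance 1: reach 1, 7.
Distance 2: reach 3, 4, 6.
Distance 3: reach 5.
Found 5.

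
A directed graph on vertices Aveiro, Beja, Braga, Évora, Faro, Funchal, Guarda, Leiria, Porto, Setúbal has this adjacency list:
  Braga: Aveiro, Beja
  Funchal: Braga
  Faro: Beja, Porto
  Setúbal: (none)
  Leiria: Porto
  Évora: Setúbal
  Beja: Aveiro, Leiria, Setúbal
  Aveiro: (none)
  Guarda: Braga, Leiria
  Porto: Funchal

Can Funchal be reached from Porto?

Yes

Explore from Porto.
Distance 1: reach Funchal.
Found Funchal.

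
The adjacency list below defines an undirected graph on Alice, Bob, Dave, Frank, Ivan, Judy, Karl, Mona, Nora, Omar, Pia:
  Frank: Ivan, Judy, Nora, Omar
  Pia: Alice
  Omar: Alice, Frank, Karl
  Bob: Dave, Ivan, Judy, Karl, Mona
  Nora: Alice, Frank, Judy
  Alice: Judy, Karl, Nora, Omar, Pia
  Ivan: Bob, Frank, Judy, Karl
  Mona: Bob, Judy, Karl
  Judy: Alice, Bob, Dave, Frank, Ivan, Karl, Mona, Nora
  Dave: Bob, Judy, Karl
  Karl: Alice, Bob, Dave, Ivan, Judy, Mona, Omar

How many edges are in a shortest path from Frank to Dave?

2

Distance 0: Frank.
Distance 1: Ivan, Judy, Nora, Omar.
Distance 2: Alice, Bob, Dave, Karl, Mona — contains Dave.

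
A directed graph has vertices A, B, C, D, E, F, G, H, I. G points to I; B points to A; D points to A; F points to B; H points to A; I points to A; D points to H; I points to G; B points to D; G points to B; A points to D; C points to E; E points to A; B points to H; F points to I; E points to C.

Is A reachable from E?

Yes

Explore from E.
Distance 1: reach A, C.
Found A.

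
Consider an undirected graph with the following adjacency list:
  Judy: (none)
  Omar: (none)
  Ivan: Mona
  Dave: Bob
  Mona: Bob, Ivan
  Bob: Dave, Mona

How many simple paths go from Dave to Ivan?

Dave–Bob–Mona–Ivan

1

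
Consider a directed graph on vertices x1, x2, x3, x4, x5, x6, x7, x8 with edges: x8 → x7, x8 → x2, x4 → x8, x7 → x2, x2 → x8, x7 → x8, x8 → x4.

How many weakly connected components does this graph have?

From x1: component {x1}.
From x2: component {x2, x4, x7, x8}.
From x3: component {x3}.
From x5: component {x5}.
From x6: component {x6}.
That's 5 components.

5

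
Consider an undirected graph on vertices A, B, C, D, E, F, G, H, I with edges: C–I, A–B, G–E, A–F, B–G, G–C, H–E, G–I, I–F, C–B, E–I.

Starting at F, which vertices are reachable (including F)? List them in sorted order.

Start at F.
Its neighbours: A, I.
Then their neighbours: B, C, E, G.
Then next layer: H.
Nothing further is reachable.

A, B, C, E, F, G, H, I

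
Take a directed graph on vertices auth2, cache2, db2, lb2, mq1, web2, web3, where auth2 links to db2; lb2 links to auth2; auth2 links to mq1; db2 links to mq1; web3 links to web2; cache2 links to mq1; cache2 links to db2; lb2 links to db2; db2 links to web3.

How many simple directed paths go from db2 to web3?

1

db2→web3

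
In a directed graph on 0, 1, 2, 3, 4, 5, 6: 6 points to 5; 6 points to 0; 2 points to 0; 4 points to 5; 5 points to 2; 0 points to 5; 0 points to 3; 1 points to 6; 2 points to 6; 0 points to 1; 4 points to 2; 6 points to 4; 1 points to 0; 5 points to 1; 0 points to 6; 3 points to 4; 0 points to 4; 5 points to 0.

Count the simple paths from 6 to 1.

6→0→1
6→0→3→4→5→1
6→0→4→5→1
6→0→5→1
6→4→2→0→1
6→4→2→0→5→1
6→4→5→0→1
6→4→5→1
6→4→5→2→0→1
6→5→0→1
6→5→1
6→5→2→0→1

12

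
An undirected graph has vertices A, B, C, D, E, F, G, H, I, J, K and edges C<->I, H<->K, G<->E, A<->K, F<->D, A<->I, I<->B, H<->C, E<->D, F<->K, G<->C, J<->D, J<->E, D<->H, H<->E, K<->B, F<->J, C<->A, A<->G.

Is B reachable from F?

Explore from F.
Distance 1: reach D, J, K.
Distance 2: reach A, B, E, H.
Found B.

Yes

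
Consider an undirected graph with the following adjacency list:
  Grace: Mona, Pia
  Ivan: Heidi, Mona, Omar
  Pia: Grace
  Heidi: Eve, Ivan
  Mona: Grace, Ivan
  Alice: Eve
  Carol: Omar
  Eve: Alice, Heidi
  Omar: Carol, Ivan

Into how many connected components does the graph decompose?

From Alice: component {Alice, Carol, Eve, Grace, Heidi, Ivan, Mona, Omar, Pia}.
That's 1 component.

1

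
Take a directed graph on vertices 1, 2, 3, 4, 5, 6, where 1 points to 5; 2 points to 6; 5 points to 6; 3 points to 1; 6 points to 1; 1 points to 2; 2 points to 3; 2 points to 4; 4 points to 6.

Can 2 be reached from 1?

Explore from 1.
Distance 1: reach 2, 5.
Found 2.

Yes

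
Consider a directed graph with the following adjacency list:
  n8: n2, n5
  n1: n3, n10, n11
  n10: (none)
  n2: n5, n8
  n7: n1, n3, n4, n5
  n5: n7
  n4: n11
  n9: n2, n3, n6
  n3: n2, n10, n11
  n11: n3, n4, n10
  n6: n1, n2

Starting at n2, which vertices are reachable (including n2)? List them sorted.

Start at n2.
Its neighbours: n5, n8.
Then their neighbours: n7.
Then next layer: n1, n3, n4.
Then next layer: n10, n11.
Nothing further is reachable.

n1, n2, n3, n4, n5, n7, n8, n10, n11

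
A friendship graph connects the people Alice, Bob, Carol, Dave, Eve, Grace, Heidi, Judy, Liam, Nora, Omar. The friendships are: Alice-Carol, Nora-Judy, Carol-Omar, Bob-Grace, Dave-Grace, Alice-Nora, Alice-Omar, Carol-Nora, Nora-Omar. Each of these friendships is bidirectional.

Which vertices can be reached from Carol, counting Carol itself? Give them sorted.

Alice, Carol, Judy, Nora, Omar

Start at Carol.
Its neighbours: Alice, Nora, Omar.
Then their neighbours: Judy.
Nothing further is reachable.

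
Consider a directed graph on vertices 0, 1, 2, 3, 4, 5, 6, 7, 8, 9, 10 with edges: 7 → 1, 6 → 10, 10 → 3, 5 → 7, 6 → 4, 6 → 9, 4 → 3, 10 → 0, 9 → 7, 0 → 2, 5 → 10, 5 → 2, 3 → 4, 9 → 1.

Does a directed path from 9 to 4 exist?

Explore from 9.
Distance 1: reach 1, 7.
The search from 9 is exhausted; no directed path reaches 4.

No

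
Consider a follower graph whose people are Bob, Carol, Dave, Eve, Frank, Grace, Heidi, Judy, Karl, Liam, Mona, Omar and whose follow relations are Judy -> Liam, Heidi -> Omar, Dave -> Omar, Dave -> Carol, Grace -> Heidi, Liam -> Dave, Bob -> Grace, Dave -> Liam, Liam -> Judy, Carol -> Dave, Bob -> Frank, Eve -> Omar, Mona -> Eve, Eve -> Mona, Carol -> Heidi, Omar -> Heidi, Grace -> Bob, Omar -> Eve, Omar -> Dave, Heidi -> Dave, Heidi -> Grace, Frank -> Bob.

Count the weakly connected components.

From Bob: component {Bob, Carol, Dave, Eve, Frank, Grace, Heidi, Judy, Liam, Mona, Omar}.
From Karl: component {Karl}.
That's 2 components.

2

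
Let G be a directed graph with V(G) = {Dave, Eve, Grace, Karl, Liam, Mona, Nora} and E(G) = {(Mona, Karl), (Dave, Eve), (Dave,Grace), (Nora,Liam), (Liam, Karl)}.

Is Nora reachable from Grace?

No

Grace has no outgoing edges, so nothing is reachable from it.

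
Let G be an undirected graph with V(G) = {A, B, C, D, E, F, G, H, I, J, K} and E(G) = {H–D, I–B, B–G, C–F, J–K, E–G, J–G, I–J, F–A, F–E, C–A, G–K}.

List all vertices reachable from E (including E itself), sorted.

A, B, C, E, F, G, I, J, K

Start at E.
Its neighbours: F, G.
Then their neighbours: A, B, C, J, K.
Then next layer: I.
Nothing further is reachable.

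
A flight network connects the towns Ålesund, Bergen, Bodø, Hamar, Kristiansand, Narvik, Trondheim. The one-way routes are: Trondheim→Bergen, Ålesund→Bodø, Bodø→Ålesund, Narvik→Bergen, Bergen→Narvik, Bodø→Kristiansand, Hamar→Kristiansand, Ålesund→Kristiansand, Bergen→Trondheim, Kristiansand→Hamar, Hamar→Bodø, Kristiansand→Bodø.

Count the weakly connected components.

From Ålesund: component {Ålesund, Bodø, Hamar, Kristiansand}.
From Bergen: component {Bergen, Narvik, Trondheim}.
That's 2 components.

2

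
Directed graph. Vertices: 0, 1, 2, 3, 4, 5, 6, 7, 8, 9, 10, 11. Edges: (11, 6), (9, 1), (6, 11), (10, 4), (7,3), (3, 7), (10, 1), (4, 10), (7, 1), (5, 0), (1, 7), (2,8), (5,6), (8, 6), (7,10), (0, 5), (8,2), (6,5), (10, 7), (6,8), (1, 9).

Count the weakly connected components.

2

From 0: component {0, 2, 5, 6, 8, 11}.
From 1: component {1, 3, 4, 7, 9, 10}.
That's 2 components.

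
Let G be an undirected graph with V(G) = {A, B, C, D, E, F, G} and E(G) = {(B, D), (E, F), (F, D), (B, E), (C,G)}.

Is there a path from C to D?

Explore from C.
Distance 1: reach G.
The search is exhausted without reaching D; it lies in a different component.

No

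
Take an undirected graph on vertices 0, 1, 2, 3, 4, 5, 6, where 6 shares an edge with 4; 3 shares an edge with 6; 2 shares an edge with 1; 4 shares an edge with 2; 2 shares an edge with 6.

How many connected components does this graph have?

3

From 0: component {0}.
From 1: component {1, 2, 3, 4, 6}.
From 5: component {5}.
That's 3 components.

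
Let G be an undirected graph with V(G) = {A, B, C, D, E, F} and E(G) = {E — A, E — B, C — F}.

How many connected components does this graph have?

3

From A: component {A, B, E}.
From C: component {C, F}.
From D: component {D}.
That's 3 components.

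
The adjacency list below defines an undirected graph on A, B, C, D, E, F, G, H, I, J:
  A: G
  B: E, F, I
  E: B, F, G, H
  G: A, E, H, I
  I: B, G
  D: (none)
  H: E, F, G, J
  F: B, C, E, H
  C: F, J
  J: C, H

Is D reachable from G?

No

Explore from G.
Distance 1: reach A, E, H, I.
Distance 2: reach B, F, J.
Distance 3: reach C.
The search is exhausted without reaching D; it lies in a different component.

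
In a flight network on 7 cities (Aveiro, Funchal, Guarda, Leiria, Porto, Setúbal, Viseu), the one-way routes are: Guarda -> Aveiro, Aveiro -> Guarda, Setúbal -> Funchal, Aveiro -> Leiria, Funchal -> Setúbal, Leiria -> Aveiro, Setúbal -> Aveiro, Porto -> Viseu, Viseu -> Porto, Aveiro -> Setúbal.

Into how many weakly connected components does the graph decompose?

From Aveiro: component {Aveiro, Funchal, Guarda, Leiria, Setúbal}.
From Porto: component {Porto, Viseu}.
That's 2 components.

2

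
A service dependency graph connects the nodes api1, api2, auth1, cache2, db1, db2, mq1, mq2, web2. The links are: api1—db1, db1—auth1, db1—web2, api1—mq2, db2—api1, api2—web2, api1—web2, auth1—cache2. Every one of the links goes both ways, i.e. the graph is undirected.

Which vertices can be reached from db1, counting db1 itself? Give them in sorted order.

api1, api2, auth1, cache2, db1, db2, mq2, web2

Start at db1.
Its neighbours: api1, auth1, web2.
Then their neighbours: api2, cache2, db2, mq2.
Nothing further is reachable.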